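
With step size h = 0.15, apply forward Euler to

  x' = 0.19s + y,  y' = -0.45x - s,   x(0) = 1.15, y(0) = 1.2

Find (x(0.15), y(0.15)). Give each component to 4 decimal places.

Euler on (x,y): x_{n+1} = x_n + h·x', y_{n+1} = y_n + h·y'.
0.000000: (1.150000, 1.200000); f=(1.200000, -0.517500) → (1.330000, 1.122375)
(x(0.15), y(0.15)) ≈ (1.3300, 1.1224)

1.3300, 1.1224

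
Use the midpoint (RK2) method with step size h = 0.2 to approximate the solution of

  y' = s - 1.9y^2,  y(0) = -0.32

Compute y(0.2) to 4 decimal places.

-0.3438

Midpoint: k1 = f(s_n, y_n); k2 = f(s_n + h/2, y_n + (h/2)·k1); y_{n+1} = y_n + h·k2.
s=0.000000, y=-0.320000:
  k1 = f(0.000000, -0.320000) = -0.194560
  k2 = f(0.100000, -0.339456) = -0.118938
  y ← -0.320000 + 0.2·(-0.118938) = -0.343788
y(0.2) ≈ -0.3438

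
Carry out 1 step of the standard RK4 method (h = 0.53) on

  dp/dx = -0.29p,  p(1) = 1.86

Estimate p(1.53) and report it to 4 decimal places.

RK4: k1 = f(x_n, p_n); k2 = f(x_n + h/2, p_n + (h/2)·k1); k3 = f(x_n + h/2, p_n + (h/2)·k2); k4 = f(x_n + h, p_n + h·k3); p_{n+1} = p_n + (h/6)·(k1 + 2k2 + 2k3 + k4).
x=1.000000, p=1.860000:
  k1 = f(1.000000, 1.860000) = -0.539400
  k2 = f(1.265000, 1.717059) = -0.497947
  k3 = f(1.265000, 1.728044) = -0.501133
  k4 = f(1.530000, 1.594400) = -0.462376
  p ← 1.860000 + (0.53/6)·(k1 + 2k2 + 2k3 + k4) = 1.595006
p(1.53) ≈ 1.5950

1.5950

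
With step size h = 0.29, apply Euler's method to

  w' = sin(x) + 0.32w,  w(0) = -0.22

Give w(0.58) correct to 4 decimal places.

Euler: w_{n+1} = w_n + h·f(x_n, w_n).
x=0.000000, w=-0.220000: f=-0.070400 → w ← -0.220000 + 0.29·(-0.070400) = -0.240416
x=0.290000, w=-0.240416: f=0.209019 → w ← -0.240416 + 0.29·0.209019 = -0.179800
w(0.58) ≈ -0.1798

-0.1798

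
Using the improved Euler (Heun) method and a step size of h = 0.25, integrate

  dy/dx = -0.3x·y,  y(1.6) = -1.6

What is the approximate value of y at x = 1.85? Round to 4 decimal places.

-1.4063

Heun: k1 = f(x_n, y_n); k2 = f(x_n + h, y_n + h·k1); y_{n+1} = y_n + (h/2)·(k1 + k2).
x=1.600000, y=-1.600000:
  k1 = f(1.600000, -1.600000) = 0.768000
  k2 = f(1.850000, -1.408000) = 0.781440
  y ← -1.600000 + (0.25/2)·(0.768000 + 0.781440) = -1.406320
y(1.85) ≈ -1.4063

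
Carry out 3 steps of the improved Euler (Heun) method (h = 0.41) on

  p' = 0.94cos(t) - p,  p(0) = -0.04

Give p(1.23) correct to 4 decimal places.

0.4206

Heun: k1 = f(t_n, p_n); k2 = f(t_n + h, p_n + h·k1); p_{n+1} = p_n + (h/2)·(k1 + k2).
t=0.000000, p=-0.040000:
  k1 = f(0.000000, -0.040000) = 0.980000
  k2 = f(0.410000, 0.361800) = 0.500294
  p ← -0.040000 + (0.41/2)·(0.980000 + 0.500294) = 0.263460
t=0.410000, p=0.263460:
  k1 = f(0.410000, 0.263460) = 0.598633
  k2 = f(0.820000, 0.508900) = 0.132388
  p ← 0.263460 + (0.41/2)·(0.598633 + 0.132388) = 0.413320
t=0.820000, p=0.413320:
  k1 = f(0.820000, 0.413320) = 0.227968
  k2 = f(1.230000, 0.506787) = -0.192603
  p ← 0.413320 + (0.41/2)·(0.227968 + (-0.192603)) = 0.420569
p(1.23) ≈ 0.4206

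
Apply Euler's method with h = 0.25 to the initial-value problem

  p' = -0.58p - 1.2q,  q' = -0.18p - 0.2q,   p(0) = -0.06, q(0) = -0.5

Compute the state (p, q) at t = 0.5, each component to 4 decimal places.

Euler on (p,q): p_{n+1} = p_n + h·p', q_{n+1} = q_n + h·q'.
0.000000: (-0.060000, -0.500000); f=(0.634800, 0.110800) → (0.098700, -0.472300)
0.250000: (0.098700, -0.472300); f=(0.509514, 0.076694) → (0.226078, -0.453126)
(p(0.5), q(0.5)) ≈ (0.2261, -0.4531)

0.2261, -0.4531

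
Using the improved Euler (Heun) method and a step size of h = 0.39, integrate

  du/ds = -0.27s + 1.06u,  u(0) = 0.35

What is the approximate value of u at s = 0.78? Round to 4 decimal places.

Heun: k1 = f(s_n, u_n); k2 = f(s_n + h, u_n + h·k1); u_{n+1} = u_n + (h/2)·(k1 + k2).
s=0.000000, u=0.350000:
  k1 = f(0.000000, 0.350000) = 0.371000
  k2 = f(0.390000, 0.494690) = 0.419071
  u ← 0.350000 + (0.39/2)·(0.371000 + 0.419071) = 0.504064
s=0.390000, u=0.504064:
  k1 = f(0.390000, 0.504064) = 0.429008
  k2 = f(0.780000, 0.671377) = 0.501060
  u ← 0.504064 + (0.39/2)·(0.429008 + 0.501060) = 0.685427
u(0.78) ≈ 0.6854

0.6854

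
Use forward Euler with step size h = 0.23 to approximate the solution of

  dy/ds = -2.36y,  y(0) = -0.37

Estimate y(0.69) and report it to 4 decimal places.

-0.0354

Euler: y_{n+1} = y_n + h·f(s_n, y_n).
s=0.000000, y=-0.370000: f=0.873200 → y ← -0.370000 + 0.23·0.873200 = -0.169164
s=0.230000, y=-0.169164: f=0.399227 → y ← -0.169164 + 0.23·0.399227 = -0.077342
s=0.460000, y=-0.077342: f=0.182527 → y ← -0.077342 + 0.23·0.182527 = -0.035361
y(0.69) ≈ -0.0354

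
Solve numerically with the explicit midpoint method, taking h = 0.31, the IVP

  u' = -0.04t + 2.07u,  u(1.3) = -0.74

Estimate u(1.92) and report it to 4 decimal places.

Midpoint: k1 = f(t_n, u_n); k2 = f(t_n + h/2, u_n + (h/2)·k1); u_{n+1} = u_n + h·k2.
t=1.300000, u=-0.740000:
  k1 = f(1.300000, -0.740000) = -1.583800
  k2 = f(1.455000, -0.985489) = -2.098162
  u ← -0.740000 + 0.31·(-2.098162) = -1.390430
t=1.610000, u=-1.390430:
  k1 = f(1.610000, -1.390430) = -2.942591
  k2 = f(1.765000, -1.846532) = -3.892921
  u ← -1.390430 + 0.31·(-3.892921) = -2.597236
u(1.92) ≈ -2.5972

-2.5972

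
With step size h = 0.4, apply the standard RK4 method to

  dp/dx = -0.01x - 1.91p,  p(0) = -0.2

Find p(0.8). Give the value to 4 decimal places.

RK4: k1 = f(x_n, p_n); k2 = f(x_n + h/2, p_n + (h/2)·k1); k3 = f(x_n + h/2, p_n + (h/2)·k2); k4 = f(x_n + h, p_n + h·k3); p_{n+1} = p_n + (h/6)·(k1 + 2k2 + 2k3 + k4).
x=0.000000, p=-0.200000:
  k1 = f(0.000000, -0.200000) = 0.382000
  k2 = f(0.200000, -0.123600) = 0.234076
  k3 = f(0.200000, -0.153185) = 0.290583
  k4 = f(0.400000, -0.083767) = 0.155995
  p ← -0.200000 + (0.4/6)·(k1 + 2k2 + 2k3 + k4) = -0.094179
x=0.400000, p=-0.094179:
  k1 = f(0.400000, -0.094179) = 0.175882
  k2 = f(0.600000, -0.059003) = 0.106695
  k3 = f(0.600000, -0.072840) = 0.133125
  k4 = f(0.800000, -0.040929) = 0.070175
  p ← -0.094179 + (0.4/6)·(k1 + 2k2 + 2k3 + k4) = -0.045799
p(0.8) ≈ -0.0458

-0.0458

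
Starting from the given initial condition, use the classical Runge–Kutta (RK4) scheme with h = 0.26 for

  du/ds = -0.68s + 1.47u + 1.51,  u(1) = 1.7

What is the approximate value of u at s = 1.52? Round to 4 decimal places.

4.1781

RK4: k1 = f(s_n, u_n); k2 = f(s_n + h/2, u_n + (h/2)·k1); k3 = f(s_n + h/2, u_n + (h/2)·k2); k4 = f(s_n + h, u_n + h·k3); u_{n+1} = u_n + (h/6)·(k1 + 2k2 + 2k3 + k4).
s=1.000000, u=1.700000:
  k1 = f(1.000000, 1.700000) = 3.329000
  k2 = f(1.130000, 2.132770) = 3.876772
  k3 = f(1.130000, 2.203980) = 3.981451
  k4 = f(1.260000, 2.735177) = 4.673911
  u ← 1.700000 + (0.26/6)·(k1 + 2k2 + 2k3 + k4) = 2.727839
s=1.260000, u=2.727839:
  k1 = f(1.260000, 2.727839) = 4.663123
  k2 = f(1.390000, 3.334045) = 5.465846
  k3 = f(1.390000, 3.438399) = 5.619246
  k4 = f(1.520000, 4.188843) = 6.633999
  u ← 2.727839 + (0.26/6)·(k1 + 2k2 + 2k3 + k4) = 4.178089
u(1.52) ≈ 4.1781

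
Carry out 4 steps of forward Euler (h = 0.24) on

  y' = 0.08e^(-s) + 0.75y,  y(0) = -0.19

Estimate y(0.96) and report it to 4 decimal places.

Euler: y_{n+1} = y_n + h·f(s_n, y_n).
s=0.000000, y=-0.190000: f=-0.062500 → y ← -0.190000 + 0.24·(-0.062500) = -0.205000
s=0.240000, y=-0.205000: f=-0.090820 → y ← -0.205000 + 0.24·(-0.090820) = -0.226797
s=0.480000, y=-0.226797: f=-0.120595 → y ← -0.226797 + 0.24·(-0.120595) = -0.255740
s=0.720000, y=-0.255740: f=-0.152864 → y ← -0.255740 + 0.24·(-0.152864) = -0.292427
y(0.96) ≈ -0.2924

-0.2924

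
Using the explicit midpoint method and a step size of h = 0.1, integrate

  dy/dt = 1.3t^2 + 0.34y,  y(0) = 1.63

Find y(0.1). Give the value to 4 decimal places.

Midpoint: k1 = f(t_n, y_n); k2 = f(t_n + h/2, y_n + (h/2)·k1); y_{n+1} = y_n + h·k2.
t=0.000000, y=1.630000:
  k1 = f(0.000000, 1.630000) = 0.554200
  k2 = f(0.050000, 1.657710) = 0.566871
  y ← 1.630000 + 0.1·0.566871 = 1.686687
y(0.1) ≈ 1.6867

1.6867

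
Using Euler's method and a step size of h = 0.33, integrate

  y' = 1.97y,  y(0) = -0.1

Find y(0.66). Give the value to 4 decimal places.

-0.2723

Euler: y_{n+1} = y_n + h·f(t_n, y_n).
t=0.000000, y=-0.100000: f=-0.197000 → y ← -0.100000 + 0.33·(-0.197000) = -0.165010
t=0.330000, y=-0.165010: f=-0.325070 → y ← -0.165010 + 0.33·(-0.325070) = -0.272283
y(0.66) ≈ -0.2723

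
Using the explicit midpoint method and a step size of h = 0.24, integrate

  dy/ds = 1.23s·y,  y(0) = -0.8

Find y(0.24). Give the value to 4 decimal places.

Midpoint: k1 = f(s_n, y_n); k2 = f(s_n + h/2, y_n + (h/2)·k1); y_{n+1} = y_n + h·k2.
s=0.000000, y=-0.800000:
  k1 = f(0.000000, -0.800000) = 0.000000
  k2 = f(0.120000, -0.800000) = -0.118080
  y ← -0.800000 + 0.24·(-0.118080) = -0.828339
y(0.24) ≈ -0.8283

-0.8283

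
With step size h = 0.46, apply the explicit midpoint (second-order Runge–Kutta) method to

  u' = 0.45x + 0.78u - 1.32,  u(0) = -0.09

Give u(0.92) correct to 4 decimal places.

-1.6899

Midpoint: k1 = f(x_n, u_n); k2 = f(x_n + h/2, u_n + (h/2)·k1); u_{n+1} = u_n + h·k2.
x=0.000000, u=-0.090000:
  k1 = f(0.000000, -0.090000) = -1.390200
  k2 = f(0.230000, -0.409746) = -1.536102
  u ← -0.090000 + 0.46·(-1.536102) = -0.796607
x=0.460000, u=-0.796607:
  k1 = f(0.460000, -0.796607) = -1.734353
  k2 = f(0.690000, -1.195508) = -1.941996
  u ← -0.796607 + 0.46·(-1.941996) = -1.689925
u(0.92) ≈ -1.6899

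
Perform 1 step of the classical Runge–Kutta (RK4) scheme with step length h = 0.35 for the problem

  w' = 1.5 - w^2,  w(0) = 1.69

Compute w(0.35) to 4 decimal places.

RK4: k1 = f(s_n, w_n); k2 = f(s_n + h/2, w_n + (h/2)·k1); k3 = f(s_n + h/2, w_n + (h/2)·k2); k4 = f(s_n + h, w_n + h·k3); w_{n+1} = w_n + (h/6)·(k1 + 2k2 + 2k3 + k4).
s=0.000000, w=1.690000:
  k1 = f(0.000000, 1.690000) = -1.356100
  k2 = f(0.175000, 1.452683) = -0.610286
  k3 = f(0.175000, 1.583200) = -1.006522
  k4 = f(0.350000, 1.337717) = -0.289488
  w ← 1.690000 + (0.35/6)·(k1 + 2k2 + 2k3 + k4) = 1.405380
w(0.35) ≈ 1.4054

1.4054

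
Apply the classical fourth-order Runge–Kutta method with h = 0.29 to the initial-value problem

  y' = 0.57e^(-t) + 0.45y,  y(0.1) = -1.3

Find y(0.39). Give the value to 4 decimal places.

RK4: k1 = f(t_n, y_n); k2 = f(t_n + h/2, y_n + (h/2)·k1); k3 = f(t_n + h/2, y_n + (h/2)·k2); k4 = f(t_n + h, y_n + h·k3); y_{n+1} = y_n + (h/6)·(k1 + 2k2 + 2k3 + k4).
t=0.100000, y=-1.300000:
  k1 = f(0.100000, -1.300000) = -0.069243
  k2 = f(0.245000, -1.310040) = -0.143376
  k3 = f(0.245000, -1.320790) = -0.148214
  k4 = f(0.390000, -1.342982) = -0.218419
  y ← -1.300000 + (0.29/6)·(k1 + 2k2 + 2k3 + k4) = -1.342091
y(0.39) ≈ -1.3421

-1.3421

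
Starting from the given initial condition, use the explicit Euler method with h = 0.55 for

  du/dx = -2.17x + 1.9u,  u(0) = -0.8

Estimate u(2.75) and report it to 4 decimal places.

Euler: u_{n+1} = u_n + h·f(x_n, u_n).
x=0.000000, u=-0.800000: f=-1.520000 → u ← -0.800000 + 0.55·(-1.520000) = -1.636000
x=0.550000, u=-1.636000: f=-4.301900 → u ← -1.636000 + 0.55·(-4.301900) = -4.002045
x=1.100000, u=-4.002045: f=-9.990886 → u ← -4.002045 + 0.55·(-9.990886) = -9.497032
x=1.650000, u=-9.497032: f=-21.624861 → u ← -9.497032 + 0.55·(-21.624861) = -21.390705
x=2.200000, u=-21.390705: f=-45.416340 → u ← -21.390705 + 0.55·(-45.416340) = -46.369693
u(2.75) ≈ -46.3697

-46.3697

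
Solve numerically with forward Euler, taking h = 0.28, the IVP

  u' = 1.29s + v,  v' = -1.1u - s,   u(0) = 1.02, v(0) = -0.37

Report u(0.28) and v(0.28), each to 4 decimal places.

Euler on (u,v): u_{n+1} = u_n + h·u', v_{n+1} = v_n + h·v'.
0.000000: (1.020000, -0.370000); f=(-0.370000, -1.122000) → (0.916400, -0.684160)
(u(0.28), v(0.28)) ≈ (0.9164, -0.6842)

0.9164, -0.6842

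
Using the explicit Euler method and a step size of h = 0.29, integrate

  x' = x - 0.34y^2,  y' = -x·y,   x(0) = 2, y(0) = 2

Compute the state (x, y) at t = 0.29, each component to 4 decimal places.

Euler on (x,y): x_{n+1} = x_n + h·x', y_{n+1} = y_n + h·y'.
0.000000: (2.000000, 2.000000); f=(0.640000, -4.000000) → (2.185600, 0.840000)
(x(0.29), y(0.29)) ≈ (2.1856, 0.8400)

2.1856, 0.8400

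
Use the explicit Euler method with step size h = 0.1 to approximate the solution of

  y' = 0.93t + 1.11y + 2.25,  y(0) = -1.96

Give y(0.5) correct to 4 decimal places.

Euler: y_{n+1} = y_n + h·f(t_n, y_n).
t=0.000000, y=-1.960000: f=0.074400 → y ← -1.960000 + 0.1·0.074400 = -1.952560
t=0.100000, y=-1.952560: f=0.175658 → y ← -1.952560 + 0.1·0.175658 = -1.934994
t=0.200000, y=-1.934994: f=0.288156 → y ← -1.934994 + 0.1·0.288156 = -1.906179
t=0.300000, y=-1.906179: f=0.413142 → y ← -1.906179 + 0.1·0.413142 = -1.864864
t=0.400000, y=-1.864864: f=0.552001 → y ← -1.864864 + 0.1·0.552001 = -1.809664
y(0.5) ≈ -1.8097

-1.8097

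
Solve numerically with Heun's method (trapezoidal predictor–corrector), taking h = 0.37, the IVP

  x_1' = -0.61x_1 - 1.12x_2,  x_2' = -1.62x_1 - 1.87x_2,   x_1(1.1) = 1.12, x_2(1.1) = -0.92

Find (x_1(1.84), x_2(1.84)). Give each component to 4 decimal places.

1.3669, -1.0617

Heun on (x_1,x_2): k1 = f(t_n, state_n); k2 = f(t_n + h, state_n + h·k1); state_{n+1} = state_n + (h/2)·(k1 + k2).
1.100000: (1.120000, -0.920000)
  k1 = (0.347200, -0.094000)
  predictor → (1.248464, -0.954780)
  k2 = (0.307791, -0.237073)
  → (1.241173, -0.981249)
1.470000: (1.241173, -0.981249)
  k1 = (0.341883, -0.175766)
  predictor → (1.367670, -1.046282)
  k2 = (0.337557, -0.259078)
  → (1.366870, -1.061695)
(x_1(1.84), x_2(1.84)) ≈ (1.3669, -1.0617)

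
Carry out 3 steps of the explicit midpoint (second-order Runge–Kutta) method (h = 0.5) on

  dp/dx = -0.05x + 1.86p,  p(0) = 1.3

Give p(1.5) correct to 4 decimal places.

17.0050

Midpoint: k1 = f(x_n, p_n); k2 = f(x_n + h/2, p_n + (h/2)·k1); p_{n+1} = p_n + h·k2.
x=0.000000, p=1.300000:
  k1 = f(0.000000, 1.300000) = 2.418000
  k2 = f(0.250000, 1.904500) = 3.529870
  p ← 1.300000 + 0.5·3.529870 = 3.064935
x=0.500000, p=3.064935:
  k1 = f(0.500000, 3.064935) = 5.675779
  k2 = f(0.750000, 4.483880) = 8.302516
  p ← 3.064935 + 0.5·8.302516 = 7.216193
x=1.000000, p=7.216193:
  k1 = f(1.000000, 7.216193) = 13.372119
  k2 = f(1.250000, 10.559223) = 19.577655
  p ← 7.216193 + 0.5·19.577655 = 17.005021
p(1.5) ≈ 17.0050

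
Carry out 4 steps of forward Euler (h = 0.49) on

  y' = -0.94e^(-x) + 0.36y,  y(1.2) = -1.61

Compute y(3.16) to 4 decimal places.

Euler: y_{n+1} = y_n + h·f(x_n, y_n).
x=1.200000, y=-1.610000: f=-0.862723 → y ← -1.610000 + 0.49·(-0.862723) = -2.032734
x=1.690000, y=-2.032734: f=-0.905233 → y ← -2.032734 + 0.49·(-0.905233) = -2.476298
x=2.180000, y=-2.476298: f=-0.997726 → y ← -2.476298 + 0.49·(-0.997726) = -2.965184
x=2.670000, y=-2.965184: f=-1.132563 → y ← -2.965184 + 0.49·(-1.132563) = -3.520140
y(3.16) ≈ -3.5201

-3.5201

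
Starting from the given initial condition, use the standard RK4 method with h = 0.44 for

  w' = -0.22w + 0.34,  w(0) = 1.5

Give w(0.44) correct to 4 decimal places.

RK4: k1 = f(t_n, w_n); k2 = f(t_n + h/2, w_n + (h/2)·k1); k3 = f(t_n + h/2, w_n + (h/2)·k2); k4 = f(t_n + h, w_n + h·k3); w_{n+1} = w_n + (h/6)·(k1 + 2k2 + 2k3 + k4).
t=0.000000, w=1.500000:
  k1 = f(0.000000, 1.500000) = 0.010000
  k2 = f(0.220000, 1.502200) = 0.009516
  k3 = f(0.220000, 1.502094) = 0.009539
  k4 = f(0.440000, 1.504197) = 0.009077
  w ← 1.500000 + (0.44/6)·(k1 + 2k2 + 2k3 + k4) = 1.504194
w(0.44) ≈ 1.5042

1.5042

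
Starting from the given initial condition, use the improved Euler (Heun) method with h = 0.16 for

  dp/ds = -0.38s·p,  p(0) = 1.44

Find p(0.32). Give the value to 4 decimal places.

1.4122

Heun: k1 = f(s_n, p_n); k2 = f(s_n + h, p_n + h·k1); p_{n+1} = p_n + (h/2)·(k1 + k2).
s=0.000000, p=1.440000:
  k1 = f(0.000000, 1.440000) = 0.000000
  k2 = f(0.160000, 1.440000) = -0.087552
  p ← 1.440000 + (0.16/2)·(0.000000 + (-0.087552)) = 1.432996
s=0.160000, p=1.432996:
  k1 = f(0.160000, 1.432996) = -0.087126
  k2 = f(0.320000, 1.419056) = -0.172557
  p ← 1.432996 + (0.16/2)·(-0.087126 + (-0.172557)) = 1.412221
p(0.32) ≈ 1.4122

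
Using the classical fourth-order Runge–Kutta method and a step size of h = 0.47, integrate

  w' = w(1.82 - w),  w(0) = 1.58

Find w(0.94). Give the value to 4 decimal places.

1.7709

RK4: k1 = f(x_n, w_n); k2 = f(x_n + h/2, w_n + (h/2)·k1); k3 = f(x_n + h/2, w_n + (h/2)·k2); k4 = f(x_n + h, w_n + h·k3); w_{n+1} = w_n + (h/6)·(k1 + 2k2 + 2k3 + k4).
x=0.000000, w=1.580000:
  k1 = f(0.000000, 1.580000) = 0.379200
  k2 = f(0.235000, 1.669112) = 0.251849
  k3 = f(0.235000, 1.639185) = 0.296390
  k4 = f(0.470000, 1.719303) = 0.173128
  w ← 1.580000 + (0.47/6)·(k1 + 2k2 + 2k3 + k4) = 1.709156
x=0.470000, w=1.709156:
  k1 = f(0.470000, 1.709156) = 0.189449
  k2 = f(0.705000, 1.753677) = 0.116309
  k3 = f(0.705000, 1.736489) = 0.145016
  k4 = f(0.940000, 1.777314) = 0.075867
  w ← 1.709156 + (0.47/6)·(k1 + 2k2 + 2k3 + k4) = 1.770880
w(0.94) ≈ 1.7709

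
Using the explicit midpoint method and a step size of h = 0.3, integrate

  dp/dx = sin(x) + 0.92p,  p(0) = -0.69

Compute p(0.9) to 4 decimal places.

Midpoint: k1 = f(x_n, p_n); k2 = f(x_n + h/2, p_n + (h/2)·k1); p_{n+1} = p_n + h·k2.
x=0.000000, p=-0.690000:
  k1 = f(0.000000, -0.690000) = -0.634800
  k2 = f(0.150000, -0.785220) = -0.572964
  p ← -0.690000 + 0.3·(-0.572964) = -0.861889
x=0.300000, p=-0.861889:
  k1 = f(0.300000, -0.861889) = -0.497418
  k2 = f(0.450000, -0.936502) = -0.426616
  p ← -0.861889 + 0.3·(-0.426616) = -0.989874
x=0.600000, p=-0.989874:
  k1 = f(0.600000, -0.989874) = -0.346042
  k2 = f(0.750000, -1.041780) = -0.276799
  p ← -0.989874 + 0.3·(-0.276799) = -1.072914
p(0.9) ≈ -1.0729

-1.0729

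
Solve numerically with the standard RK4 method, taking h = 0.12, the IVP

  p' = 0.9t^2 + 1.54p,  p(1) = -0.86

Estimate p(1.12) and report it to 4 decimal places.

-0.9016

RK4: k1 = f(t_n, p_n); k2 = f(t_n + h/2, p_n + (h/2)·k1); k3 = f(t_n + h/2, p_n + (h/2)·k2); k4 = f(t_n + h, p_n + h·k3); p_{n+1} = p_n + (h/6)·(k1 + 2k2 + 2k3 + k4).
t=1.000000, p=-0.860000:
  k1 = f(1.000000, -0.860000) = -0.424400
  k2 = f(1.060000, -0.885464) = -0.352375
  k3 = f(1.060000, -0.881142) = -0.345719
  k4 = f(1.120000, -0.901486) = -0.259329
  p ← -0.860000 + (0.12/6)·(k1 + 2k2 + 2k3 + k4) = -0.901598
p(1.12) ≈ -0.9016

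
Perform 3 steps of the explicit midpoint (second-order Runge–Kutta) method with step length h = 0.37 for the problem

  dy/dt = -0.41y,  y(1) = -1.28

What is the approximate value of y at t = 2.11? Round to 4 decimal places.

Midpoint: k1 = f(t_n, y_n); k2 = f(t_n + h/2, y_n + (h/2)·k1); y_{n+1} = y_n + h·k2.
t=1.000000, y=-1.280000:
  k1 = f(1.000000, -1.280000) = 0.524800
  k2 = f(1.185000, -1.182912) = 0.484994
  y ← -1.280000 + 0.37·0.484994 = -1.100552
t=1.370000, y=-1.100552:
  k1 = f(1.370000, -1.100552) = 0.451226
  k2 = f(1.555000, -1.017075) = 0.417001
  y ← -1.100552 + 0.37·0.417001 = -0.946262
t=1.740000, y=-0.946262:
  k1 = f(1.740000, -0.946262) = 0.387967
  k2 = f(1.925000, -0.874488) = 0.358540
  y ← -0.946262 + 0.37·0.358540 = -0.813602
y(2.11) ≈ -0.8136

-0.8136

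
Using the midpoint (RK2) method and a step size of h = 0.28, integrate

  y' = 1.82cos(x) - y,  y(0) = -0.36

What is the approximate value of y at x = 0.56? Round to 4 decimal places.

0.5182

Midpoint: k1 = f(x_n, y_n); k2 = f(x_n + h/2, y_n + (h/2)·k1); y_{n+1} = y_n + h·k2.
x=0.000000, y=-0.360000:
  k1 = f(0.000000, -0.360000) = 2.180000
  k2 = f(0.140000, -0.054800) = 1.856993
  y ← -0.360000 + 0.28·1.856993 = 0.159958
x=0.280000, y=0.159958:
  k1 = f(0.280000, 0.159958) = 1.589163
  k2 = f(0.420000, 0.382441) = 1.279381
  y ← 0.159958 + 0.28·1.279381 = 0.518185
y(0.56) ≈ 0.5182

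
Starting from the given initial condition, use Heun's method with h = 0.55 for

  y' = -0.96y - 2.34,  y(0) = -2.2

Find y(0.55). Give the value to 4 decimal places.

Heun: k1 = f(x_n, y_n); k2 = f(x_n + h, y_n + h·k1); y_{n+1} = y_n + (h/2)·(k1 + k2).
x=0.000000, y=-2.200000:
  k1 = f(0.000000, -2.200000) = -0.228000
  k2 = f(0.550000, -2.325400) = -0.107616
  y ← -2.200000 + (0.55/2)·(-0.228000 + (-0.107616)) = -2.292294
y(0.55) ≈ -2.2923

-2.2923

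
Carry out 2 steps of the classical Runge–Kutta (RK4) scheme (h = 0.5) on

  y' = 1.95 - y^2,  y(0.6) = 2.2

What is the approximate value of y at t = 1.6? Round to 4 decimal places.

RK4: k1 = f(t_n, y_n); k2 = f(t_n + h/2, y_n + (h/2)·k1); k3 = f(t_n + h/2, y_n + (h/2)·k2); k4 = f(t_n + h, y_n + h·k3); y_{n+1} = y_n + (h/6)·(k1 + 2k2 + 2k3 + k4).
t=0.600000, y=2.200000:
  k1 = f(0.600000, 2.200000) = -2.890000
  k2 = f(0.850000, 1.477500) = -0.233006
  k3 = f(0.850000, 2.141748) = -2.637086
  k4 = f(1.100000, 0.881457) = 1.173034
  y ← 2.200000 + (0.5/6)·(k1 + 2k2 + 2k3 + k4) = 1.578571
t=1.100000, y=1.578571:
  k1 = f(1.100000, 1.578571) = -0.541886
  k2 = f(1.350000, 1.443099) = -0.132536
  k3 = f(1.350000, 1.545437) = -0.438375
  k4 = f(1.600000, 1.359383) = 0.102077
  y ← 1.578571 + (0.5/6)·(k1 + 2k2 + 2k3 + k4) = 1.446768
y(1.6) ≈ 1.4468

1.4468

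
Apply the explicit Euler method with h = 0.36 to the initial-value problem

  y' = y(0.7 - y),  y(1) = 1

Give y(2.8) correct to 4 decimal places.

0.7473

Euler: y_{n+1} = y_n + h·f(x_n, y_n).
x=1.000000, y=1.000000: f=-0.300000 → y ← 1.000000 + 0.36·(-0.300000) = 0.892000
x=1.360000, y=0.892000: f=-0.171264 → y ← 0.892000 + 0.36·(-0.171264) = 0.830345
x=1.720000, y=0.830345: f=-0.108231 → y ← 0.830345 + 0.36·(-0.108231) = 0.791382
x=2.080000, y=0.791382: f=-0.072318 → y ← 0.791382 + 0.36·(-0.072318) = 0.765347
x=2.440000, y=0.765347: f=-0.050013 → y ← 0.765347 + 0.36·(-0.050013) = 0.747342
y(2.8) ≈ 0.7473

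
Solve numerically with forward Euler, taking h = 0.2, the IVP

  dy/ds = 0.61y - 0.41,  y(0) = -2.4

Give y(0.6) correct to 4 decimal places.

Euler: y_{n+1} = y_n + h·f(s_n, y_n).
s=0.000000, y=-2.400000: f=-1.874000 → y ← -2.400000 + 0.2·(-1.874000) = -2.774800
s=0.200000, y=-2.774800: f=-2.102628 → y ← -2.774800 + 0.2·(-2.102628) = -3.195326
s=0.400000, y=-3.195326: f=-2.359149 → y ← -3.195326 + 0.2·(-2.359149) = -3.667155
y(0.6) ≈ -3.6672

-3.6672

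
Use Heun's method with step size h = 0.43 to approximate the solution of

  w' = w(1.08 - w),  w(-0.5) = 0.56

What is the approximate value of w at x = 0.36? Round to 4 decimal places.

Heun: k1 = f(x_n, w_n); k2 = f(x_n + h, w_n + h·k1); w_{n+1} = w_n + (h/2)·(k1 + k2).
x=-0.500000, w=0.560000:
  k1 = f(-0.500000, 0.560000) = 0.291200
  k2 = f(-0.070000, 0.685216) = 0.270512
  w ← 0.560000 + (0.43/2)·(0.291200 + 0.270512) = 0.680768
x=-0.070000, w=0.680768:
  k1 = f(-0.070000, 0.680768) = 0.271784
  k2 = f(0.360000, 0.797635) = 0.225224
  w ← 0.680768 + (0.43/2)·(0.271784 + 0.225224) = 0.787625
w(0.36) ≈ 0.7876

0.7876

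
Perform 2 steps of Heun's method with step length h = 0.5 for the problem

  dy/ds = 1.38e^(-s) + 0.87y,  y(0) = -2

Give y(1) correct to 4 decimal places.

Heun: k1 = f(s_n, y_n); k2 = f(s_n + h, y_n + h·k1); y_{n+1} = y_n + (h/2)·(k1 + k2).
s=0.000000, y=-2.000000:
  k1 = f(0.000000, -2.000000) = -0.360000
  k2 = f(0.500000, -2.180000) = -1.059588
  y ← -2.000000 + (0.5/2)·(-0.360000 + (-1.059588)) = -2.354897
s=0.500000, y=-2.354897:
  k1 = f(0.500000, -2.354897) = -1.211748
  k2 = f(1.000000, -2.960771) = -2.068197
  y ← -2.354897 + (0.5/2)·(-1.211748 + (-2.068197)) = -3.174883
y(1) ≈ -3.1749

-3.1749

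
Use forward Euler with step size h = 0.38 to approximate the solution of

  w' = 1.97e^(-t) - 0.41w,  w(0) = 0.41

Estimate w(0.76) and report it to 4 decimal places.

Euler: w_{n+1} = w_n + h·f(t_n, w_n).
t=0.000000, w=0.410000: f=1.801900 → w ← 0.410000 + 0.38·1.801900 = 1.094722
t=0.380000, w=1.094722: f=0.898371 → w ← 1.094722 + 0.38·0.898371 = 1.436103
w(0.76) ≈ 1.4361

1.4361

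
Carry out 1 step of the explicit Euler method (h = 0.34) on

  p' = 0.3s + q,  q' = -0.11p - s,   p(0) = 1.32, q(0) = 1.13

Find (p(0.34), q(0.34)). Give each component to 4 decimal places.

1.7042, 1.0806

Euler on (p,q): p_{n+1} = p_n + h·p', q_{n+1} = q_n + h·q'.
0.000000: (1.320000, 1.130000); f=(1.130000, -0.145200) → (1.704200, 1.080632)
(p(0.34), q(0.34)) ≈ (1.7042, 1.0806)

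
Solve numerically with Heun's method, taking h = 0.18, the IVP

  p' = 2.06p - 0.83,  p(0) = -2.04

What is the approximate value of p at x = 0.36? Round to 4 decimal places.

-4.6595

Heun: k1 = f(x_n, p_n); k2 = f(x_n + h, p_n + h·k1); p_{n+1} = p_n + (h/2)·(k1 + k2).
x=0.000000, p=-2.040000:
  k1 = f(0.000000, -2.040000) = -5.032400
  k2 = f(0.180000, -2.945832) = -6.898414
  p ← -2.040000 + (0.18/2)·(-5.032400 + (-6.898414)) = -3.113773
x=0.180000, p=-3.113773:
  k1 = f(0.180000, -3.113773) = -7.244373
  k2 = f(0.360000, -4.417760) = -9.930586
  p ← -3.113773 + (0.18/2)·(-7.244373 + (-9.930586)) = -4.659520
p(0.36) ≈ -4.6595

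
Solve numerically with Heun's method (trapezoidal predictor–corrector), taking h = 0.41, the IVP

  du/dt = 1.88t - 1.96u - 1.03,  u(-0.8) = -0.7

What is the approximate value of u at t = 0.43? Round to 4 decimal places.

-0.4509

Heun: k1 = f(t_n, u_n); k2 = f(t_n + h, u_n + h·k1); u_{n+1} = u_n + (h/2)·(k1 + k2).
t=-0.800000, u=-0.700000:
  k1 = f(-0.800000, -0.700000) = -1.162000
  k2 = f(-0.390000, -1.176420) = 0.542583
  u ← -0.700000 + (0.41/2)·(-1.162000 + 0.542583) = -0.826980
t=-0.390000, u=-0.826980:
  k1 = f(-0.390000, -0.826980) = -0.142318
  k2 = f(0.020000, -0.885331) = 0.742849
  u ← -0.826980 + (0.41/2)·(-0.142318 + 0.742849) = -0.703872
t=0.020000, u=-0.703872:
  k1 = f(0.020000, -0.703872) = 0.387189
  k2 = f(0.430000, -0.545124) = 0.846844
  u ← -0.703872 + (0.41/2)·(0.387189 + 0.846844) = -0.450895
u(0.43) ≈ -0.4509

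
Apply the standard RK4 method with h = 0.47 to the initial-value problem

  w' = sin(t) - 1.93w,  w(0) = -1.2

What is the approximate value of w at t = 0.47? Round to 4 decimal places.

RK4: k1 = f(t_n, w_n); k2 = f(t_n + h/2, w_n + (h/2)·k1); k3 = f(t_n + h/2, w_n + (h/2)·k2); k4 = f(t_n + h, w_n + h·k3); w_{n+1} = w_n + (h/6)·(k1 + 2k2 + 2k3 + k4).
t=0.000000, w=-1.200000:
  k1 = f(0.000000, -1.200000) = 2.316000
  k2 = f(0.235000, -0.655740) = 1.498421
  k3 = f(0.235000, -0.847871) = 1.869234
  k4 = f(0.470000, -0.321460) = 1.073304
  w ← -1.200000 + (0.47/6)·(k1 + 2k2 + 2k3 + k4) = -0.406905
w(0.47) ≈ -0.4069

-0.4069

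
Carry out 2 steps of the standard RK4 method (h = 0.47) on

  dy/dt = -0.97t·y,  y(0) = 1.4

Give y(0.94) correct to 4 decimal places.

0.9120

RK4: k1 = f(t_n, y_n); k2 = f(t_n + h/2, y_n + (h/2)·k1); k3 = f(t_n + h/2, y_n + (h/2)·k2); k4 = f(t_n + h, y_n + h·k3); y_{n+1} = y_n + (h/6)·(k1 + 2k2 + 2k3 + k4).
t=0.000000, y=1.400000:
  k1 = f(0.000000, 1.400000) = 0.000000
  k2 = f(0.235000, 1.400000) = -0.319130
  k3 = f(0.235000, 1.325004) = -0.302035
  k4 = f(0.470000, 1.258044) = -0.573542
  y ← 1.400000 + (0.47/6)·(k1 + 2k2 + 2k3 + k4) = 1.257757
t=0.470000, y=1.257757:
  k1 = f(0.470000, 1.257757) = -0.573411
  k2 = f(0.705000, 1.123005) = -0.767967
  k3 = f(0.705000, 1.077284) = -0.736701
  k4 = f(0.940000, 0.911507) = -0.831112
  y ← 1.257757 + (0.47/6)·(k1 + 2k2 + 2k3 + k4) = 0.912004
y(0.94) ≈ 0.9120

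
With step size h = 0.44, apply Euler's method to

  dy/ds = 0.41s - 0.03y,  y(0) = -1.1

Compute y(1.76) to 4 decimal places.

-0.5710

Euler: y_{n+1} = y_n + h·f(s_n, y_n).
s=0.000000, y=-1.100000: f=0.033000 → y ← -1.100000 + 0.44·0.033000 = -1.085480
s=0.440000, y=-1.085480: f=0.212964 → y ← -1.085480 + 0.44·0.212964 = -0.991776
s=0.880000, y=-0.991776: f=0.390553 → y ← -0.991776 + 0.44·0.390553 = -0.819932
s=1.320000, y=-0.819932: f=0.565798 → y ← -0.819932 + 0.44·0.565798 = -0.570981
y(1.76) ≈ -0.5710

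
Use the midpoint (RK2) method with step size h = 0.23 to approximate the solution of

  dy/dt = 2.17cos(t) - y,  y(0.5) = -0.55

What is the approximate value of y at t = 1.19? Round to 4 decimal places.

Midpoint: k1 = f(t_n, y_n); k2 = f(t_n + h/2, y_n + (h/2)·k1); y_{n+1} = y_n + h·k2.
t=0.500000, y=-0.550000:
  k1 = f(0.500000, -0.550000) = 2.454354
  k2 = f(0.615000, -0.267749) = 2.040148
  y ← -0.550000 + 0.23·2.040148 = -0.080766
t=0.730000, y=-0.080766:
  k1 = f(0.730000, -0.080766) = 1.697794
  k2 = f(0.845000, 0.114480) = 1.325817
  y ← -0.080766 + 0.23·1.325817 = 0.224172
t=0.960000, y=0.224172:
  k1 = f(0.960000, 0.224172) = 1.020367
  k2 = f(1.075000, 0.341514) = 0.690825
  y ← 0.224172 + 0.23·0.690825 = 0.383062
y(1.19) ≈ 0.3831

0.3831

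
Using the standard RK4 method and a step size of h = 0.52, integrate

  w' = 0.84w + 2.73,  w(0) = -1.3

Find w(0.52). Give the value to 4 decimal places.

RK4: k1 = f(s_n, w_n); k2 = f(s_n + h/2, w_n + (h/2)·k1); k3 = f(s_n + h/2, w_n + (h/2)·k2); k4 = f(s_n + h, w_n + h·k3); w_{n+1} = w_n + (h/6)·(k1 + 2k2 + 2k3 + k4).
s=0.000000, w=-1.300000:
  k1 = f(0.000000, -1.300000) = 1.638000
  k2 = f(0.260000, -0.874120) = 1.995739
  k3 = f(0.260000, -0.781108) = 2.073869
  k4 = f(0.520000, -0.221588) = 2.543866
  w ← -1.300000 + (0.52/6)·(k1 + 2k2 + 2k3 + k4) = -0.232173
w(0.52) ≈ -0.2322

-0.2322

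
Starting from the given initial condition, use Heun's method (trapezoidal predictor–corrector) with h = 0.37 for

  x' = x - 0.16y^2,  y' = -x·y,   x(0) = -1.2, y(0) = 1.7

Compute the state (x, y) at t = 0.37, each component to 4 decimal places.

Heun on (x,y): k1 = f(t_n, state_n); k2 = f(t_n + h, state_n + h·k1); state_{n+1} = state_n + (h/2)·(k1 + k2).
0.000000: (-1.200000, 1.700000)
  k1 = (-1.662400, 2.040000)
  predictor → (-1.815088, 2.454800)
  k2 = (-2.779255, 4.455678)
  → (-2.021706, 2.901700)
(x(0.37), y(0.37)) ≈ (-2.0217, 2.9017)

-2.0217, 2.9017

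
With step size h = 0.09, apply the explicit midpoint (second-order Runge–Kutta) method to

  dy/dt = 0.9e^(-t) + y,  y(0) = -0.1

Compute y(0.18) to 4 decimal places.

Midpoint: k1 = f(t_n, y_n); k2 = f(t_n + h/2, y_n + (h/2)·k1); y_{n+1} = y_n + h·k2.
t=0.000000, y=-0.100000:
  k1 = f(0.000000, -0.100000) = 0.800000
  k2 = f(0.045000, -0.064000) = 0.796398
  y ← -0.100000 + 0.09·0.796398 = -0.028324
t=0.090000, y=-0.028324:
  k1 = f(0.090000, -0.028324) = 0.794214
  k2 = f(0.135000, 0.007415) = 0.793760
  y ← -0.028324 + 0.09·0.793760 = 0.043114
y(0.18) ≈ 0.0431

0.0431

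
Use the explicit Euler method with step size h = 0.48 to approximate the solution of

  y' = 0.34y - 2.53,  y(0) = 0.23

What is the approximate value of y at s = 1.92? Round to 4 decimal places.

-5.7603

Euler: y_{n+1} = y_n + h·f(s_n, y_n).
s=0.000000, y=0.230000: f=-2.451800 → y ← 0.230000 + 0.48·(-2.451800) = -0.946864
s=0.480000, y=-0.946864: f=-2.851934 → y ← -0.946864 + 0.48·(-2.851934) = -2.315792
s=0.960000, y=-2.315792: f=-3.317369 → y ← -2.315792 + 0.48·(-3.317369) = -3.908129
s=1.440000, y=-3.908129: f=-3.858764 → y ← -3.908129 + 0.48·(-3.858764) = -5.760336
y(1.92) ≈ -5.7603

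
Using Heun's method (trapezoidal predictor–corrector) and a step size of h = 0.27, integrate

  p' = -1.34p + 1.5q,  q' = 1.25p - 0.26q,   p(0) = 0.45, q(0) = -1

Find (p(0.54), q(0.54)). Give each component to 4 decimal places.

-0.2568, -0.8742

Heun on (p,q): k1 = f(t_n, state_n); k2 = f(t_n + h, state_n + h·k1); state_{n+1} = state_n + (h/2)·(k1 + k2).
0.000000: (0.450000, -1.000000)
  k1 = (-2.103000, 0.822500)
  predictor → (-0.117810, -0.777925)
  k2 = (-1.009022, 0.054998)
  → (0.029877, -0.881538)
0.270000: (0.029877, -0.881538)
  k1 = (-1.362342, 0.266546)
  predictor → (-0.337955, -0.809570)
  k2 = (-0.761495, -0.211956)
  → (-0.256841, -0.874168)
(p(0.54), q(0.54)) ≈ (-0.2568, -0.8742)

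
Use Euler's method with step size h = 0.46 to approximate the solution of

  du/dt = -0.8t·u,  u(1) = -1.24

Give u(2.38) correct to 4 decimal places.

Euler: u_{n+1} = u_n + h·f(t_n, u_n).
t=1.000000, u=-1.240000: f=0.992000 → u ← -1.240000 + 0.46·0.992000 = -0.783680
t=1.460000, u=-0.783680: f=0.915338 → u ← -0.783680 + 0.46·0.915338 = -0.362624
t=1.920000, u=-0.362624: f=0.556991 → u ← -0.362624 + 0.46·0.556991 = -0.106409
u(2.38) ≈ -0.1064

-0.1064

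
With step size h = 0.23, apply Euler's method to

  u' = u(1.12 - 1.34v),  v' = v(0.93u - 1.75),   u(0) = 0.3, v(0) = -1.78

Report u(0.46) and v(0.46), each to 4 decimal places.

Euler on (u,v): u_{n+1} = u_n + h·u', v_{n+1} = v_n + h·v'.
0.000000: (0.300000, -1.780000); f=(1.051560, 2.618380) → (0.541859, -1.177773)
0.230000: (0.541859, -1.177773); f=(1.462052, 1.467589) → (0.878131, -0.840227)
(u(0.46), v(0.46)) ≈ (0.8781, -0.8402)

0.8781, -0.8402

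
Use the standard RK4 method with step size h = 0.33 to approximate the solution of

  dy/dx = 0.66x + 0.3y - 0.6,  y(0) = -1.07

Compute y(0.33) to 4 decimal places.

RK4: k1 = f(x_n, y_n); k2 = f(x_n + h/2, y_n + (h/2)·k1); k3 = f(x_n + h/2, y_n + (h/2)·k2); k4 = f(x_n + h, y_n + h·k3); y_{n+1} = y_n + (h/6)·(k1 + 2k2 + 2k3 + k4).
x=0.000000, y=-1.070000:
  k1 = f(0.000000, -1.070000) = -0.921000
  k2 = f(0.165000, -1.221965) = -0.857689
  k3 = f(0.165000, -1.211519) = -0.854556
  k4 = f(0.330000, -1.352003) = -0.787801
  y ← -1.070000 + (0.33/6)·(k1 + 2k2 + 2k3 + k4) = -1.352331
y(0.33) ≈ -1.3523

-1.3523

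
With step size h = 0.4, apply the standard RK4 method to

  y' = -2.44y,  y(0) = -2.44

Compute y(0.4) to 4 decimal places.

RK4: k1 = f(t_n, y_n); k2 = f(t_n + h/2, y_n + (h/2)·k1); k3 = f(t_n + h/2, y_n + (h/2)·k2); k4 = f(t_n + h, y_n + h·k3); y_{n+1} = y_n + (h/6)·(k1 + 2k2 + 2k3 + k4).
t=0.000000, y=-2.440000:
  k1 = f(0.000000, -2.440000) = 5.953600
  k2 = f(0.200000, -1.249280) = 3.048243
  k3 = f(0.200000, -1.830351) = 4.466057
  k4 = f(0.400000, -0.653577) = 1.594728
  y ← -2.440000 + (0.4/6)·(k1 + 2k2 + 2k3 + k4) = -0.934871
y(0.4) ≈ -0.9349

-0.9349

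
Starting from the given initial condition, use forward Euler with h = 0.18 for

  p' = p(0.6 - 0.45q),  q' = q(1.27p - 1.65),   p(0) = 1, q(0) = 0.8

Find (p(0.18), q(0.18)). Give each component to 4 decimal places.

1.0432, 0.7453

Euler on (p,q): p_{n+1} = p_n + h·p', q_{n+1} = q_n + h·q'.
0.000000: (1.000000, 0.800000); f=(0.240000, -0.304000) → (1.043200, 0.745280)
(p(0.18), q(0.18)) ≈ (1.0432, 0.7453)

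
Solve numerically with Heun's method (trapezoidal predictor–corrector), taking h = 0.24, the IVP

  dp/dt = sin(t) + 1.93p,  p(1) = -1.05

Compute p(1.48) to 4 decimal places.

Heun: k1 = f(t_n, p_n); k2 = f(t_n + h, p_n + h·k1); p_{n+1} = p_n + (h/2)·(k1 + k2).
t=1.000000, p=-1.050000:
  k1 = f(1.000000, -1.050000) = -1.185029
  k2 = f(1.240000, -1.334407) = -1.629621
  p ← -1.050000 + (0.24/2)·(-1.185029 + (-1.629621)) = -1.387758
t=1.240000, p=-1.387758:
  k1 = f(1.240000, -1.387758) = -1.732589
  k2 = f(1.480000, -1.803579) = -2.485027
  p ← -1.387758 + (0.24/2)·(-1.732589 + (-2.485027)) = -1.893872
p(1.48) ≈ -1.8939

-1.8939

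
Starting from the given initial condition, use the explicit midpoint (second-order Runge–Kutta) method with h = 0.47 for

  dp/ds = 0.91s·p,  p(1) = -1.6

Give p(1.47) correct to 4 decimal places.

Midpoint: k1 = f(s_n, p_n); k2 = f(s_n + h/2, p_n + (h/2)·k1); p_{n+1} = p_n + h·k2.
s=1.000000, p=-1.600000:
  k1 = f(1.000000, -1.600000) = -1.456000
  k2 = f(1.235000, -1.942160) = -2.182697
  p ← -1.600000 + 0.47·(-2.182697) = -2.625867
p(1.47) ≈ -2.6259

-2.6259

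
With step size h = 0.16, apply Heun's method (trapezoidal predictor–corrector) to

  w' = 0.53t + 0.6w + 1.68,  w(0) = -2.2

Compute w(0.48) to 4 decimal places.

-1.9335

Heun: k1 = f(t_n, w_n); k2 = f(t_n + h, w_n + h·k1); w_{n+1} = w_n + (h/2)·(k1 + k2).
t=0.000000, w=-2.200000:
  k1 = f(0.000000, -2.200000) = 0.360000
  k2 = f(0.160000, -2.142400) = 0.479360
  w ← -2.200000 + (0.16/2)·(0.360000 + 0.479360) = -2.132851
t=0.160000, w=-2.132851:
  k1 = f(0.160000, -2.132851) = 0.485089
  k2 = f(0.320000, -2.055237) = 0.616458
  w ← -2.132851 + (0.16/2)·(0.485089 + 0.616458) = -2.044727
t=0.320000, w=-2.044727:
  k1 = f(0.320000, -2.044727) = 0.622764
  k2 = f(0.480000, -1.945085) = 0.767349
  w ← -2.044727 + (0.16/2)·(0.622764 + 0.767349) = -1.933518
w(0.48) ≈ -1.9335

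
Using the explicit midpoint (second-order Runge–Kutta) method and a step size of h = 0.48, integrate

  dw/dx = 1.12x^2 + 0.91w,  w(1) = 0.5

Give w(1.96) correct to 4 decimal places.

Midpoint: k1 = f(x_n, w_n); k2 = f(x_n + h/2, w_n + (h/2)·k1); w_{n+1} = w_n + h·k2.
x=1.000000, w=0.500000:
  k1 = f(1.000000, 0.500000) = 1.575000
  k2 = f(1.240000, 0.878000) = 2.521092
  w ← 0.500000 + 0.48·2.521092 = 1.710124
x=1.480000, w=1.710124:
  k1 = f(1.480000, 1.710124) = 4.009461
  k2 = f(1.720000, 2.672395) = 5.745287
  w ← 1.710124 + 0.48·5.745287 = 4.467862
w(1.96) ≈ 4.4679

4.4679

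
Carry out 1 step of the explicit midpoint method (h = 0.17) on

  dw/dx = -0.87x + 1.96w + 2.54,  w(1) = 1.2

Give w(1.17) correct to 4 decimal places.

Midpoint: k1 = f(x_n, w_n); k2 = f(x_n + h/2, w_n + (h/2)·k1); w_{n+1} = w_n + h·k2.
x=1.000000, w=1.200000:
  k1 = f(1.000000, 1.200000) = 4.022000
  k2 = f(1.085000, 1.541870) = 4.618115
  w ← 1.200000 + 0.17·4.618115 = 1.985080
w(1.17) ≈ 1.9851

1.9851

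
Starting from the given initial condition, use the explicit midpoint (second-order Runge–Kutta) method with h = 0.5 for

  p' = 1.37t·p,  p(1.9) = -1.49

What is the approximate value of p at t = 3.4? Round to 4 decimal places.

-116.7323

Midpoint: k1 = f(t_n, p_n); k2 = f(t_n + h/2, p_n + (h/2)·k1); p_{n+1} = p_n + h·k2.
t=1.900000, p=-1.490000:
  k1 = f(1.900000, -1.490000) = -3.878470
  k2 = f(2.150000, -2.459618) = -7.244803
  p ← -1.490000 + 0.5·(-7.244803) = -5.112402
t=2.400000, p=-5.112402:
  k1 = f(2.400000, -5.112402) = -16.809577
  k2 = f(2.650000, -9.314796) = -33.817366
  p ← -5.112402 + 0.5·(-33.817366) = -22.021085
t=2.900000, p=-22.021085:
  k1 = f(2.900000, -22.021085) = -87.489770
  k2 = f(3.150000, -43.893527) = -189.422517
  p ← -22.021085 + 0.5·(-189.422517) = -116.732343
p(3.4) ≈ -116.7323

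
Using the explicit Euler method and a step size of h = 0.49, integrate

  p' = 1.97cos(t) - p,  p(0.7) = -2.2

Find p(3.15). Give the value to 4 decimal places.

-1.1389

Euler: p_{n+1} = p_n + h·f(t_n, p_n).
t=0.700000, p=-2.200000: f=3.706739 → p ← -2.200000 + 0.49·3.706739 = -0.383698
t=1.190000, p=-0.383698: f=1.115868 → p ← -0.383698 + 0.49·1.115868 = 0.163077
t=1.680000, p=0.163077: f=-0.377781 → p ← 0.163077 + 0.49·(-0.377781) = -0.022035
t=2.170000, p=-0.022035: f=-1.089015 → p ← -0.022035 + 0.49·(-1.089015) = -0.555653
t=2.660000, p=-0.555653: f=-1.190276 → p ← -0.555653 + 0.49·(-1.190276) = -1.138888
p(3.15) ≈ -1.1389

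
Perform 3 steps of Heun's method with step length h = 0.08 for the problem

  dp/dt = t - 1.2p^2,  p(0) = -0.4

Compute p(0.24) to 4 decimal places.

-0.4210

Heun: k1 = f(t_n, p_n); k2 = f(t_n + h, p_n + h·k1); p_{n+1} = p_n + (h/2)·(k1 + k2).
t=0.000000, p=-0.400000:
  k1 = f(0.000000, -0.400000) = -0.192000
  k2 = f(0.080000, -0.415360) = -0.127029
  p ← -0.400000 + (0.08/2)·(-0.192000 + (-0.127029)) = -0.412761
t=0.080000, p=-0.412761:
  k1 = f(0.080000, -0.412761) = -0.124446
  k2 = f(0.160000, -0.422717) = -0.054427
  p ← -0.412761 + (0.08/2)·(-0.124446 + (-0.054427)) = -0.419916
t=0.160000, p=-0.419916:
  k1 = f(0.160000, -0.419916) = -0.051595
  k2 = f(0.240000, -0.424044) = 0.024224
  p ← -0.419916 + (0.08/2)·(-0.051595 + 0.024224) = -0.421011
p(0.24) ≈ -0.4210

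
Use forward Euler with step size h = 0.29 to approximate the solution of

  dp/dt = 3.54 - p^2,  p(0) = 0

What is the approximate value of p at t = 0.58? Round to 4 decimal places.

Euler: p_{n+1} = p_n + h·f(t_n, p_n).
t=0.000000, p=0.000000: f=3.540000 → p ← 0.000000 + 0.29·3.540000 = 1.026600
t=0.290000, p=1.026600: f=2.486092 → p ← 1.026600 + 0.29·2.486092 = 1.747567
p(0.58) ≈ 1.7476

1.7476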